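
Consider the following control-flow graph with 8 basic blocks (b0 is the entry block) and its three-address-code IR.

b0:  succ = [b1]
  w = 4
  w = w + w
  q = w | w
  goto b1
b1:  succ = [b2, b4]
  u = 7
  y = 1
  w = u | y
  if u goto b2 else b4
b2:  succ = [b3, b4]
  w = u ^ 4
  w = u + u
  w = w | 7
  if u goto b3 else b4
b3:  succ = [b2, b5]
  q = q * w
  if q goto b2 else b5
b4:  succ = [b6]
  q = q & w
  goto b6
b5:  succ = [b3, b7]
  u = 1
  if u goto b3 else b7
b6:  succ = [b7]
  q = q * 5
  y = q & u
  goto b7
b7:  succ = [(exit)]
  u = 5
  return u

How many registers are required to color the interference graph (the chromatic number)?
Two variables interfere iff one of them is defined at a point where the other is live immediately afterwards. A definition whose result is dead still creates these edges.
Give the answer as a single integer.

Block summaries:
  b0: {q,w} / ∅
  b1: {u,w,y} / ∅
  b2: {w} / {u}
  b3: {q} / {q,w}
  b4: {q} / {q,w}
  b5: {u} / ∅
  b6: {q,y} / {q,u}
  b7: {u} / ∅

Live sets:
  b0 li=∅ lo={q}
  b1 li={q} lo={q,u,w}
  b2 li={q,u} lo={q,u,w}
  b3 li={q,u,w} lo={q,u,w}
  b4 li={q,u,w} lo={q,u}
  b5 li={q,w} lo={q,u,w}
  b6 li={q,u} lo=∅
  b7 li=∅ lo=∅

Conflict graph:
  q — {u,w,y}
  u — {q,w,y}
  w — {q,u}
  y — {q,u}

Chromatic number:
  lower bound: {q,u,w} mutually conflict ⇒ χ ≥ 3
  assign q→R0 u→R1 w→R2 y→R2 — no edge inside a register ⇒ χ ≤ 3
  χ = 3

Answer: 3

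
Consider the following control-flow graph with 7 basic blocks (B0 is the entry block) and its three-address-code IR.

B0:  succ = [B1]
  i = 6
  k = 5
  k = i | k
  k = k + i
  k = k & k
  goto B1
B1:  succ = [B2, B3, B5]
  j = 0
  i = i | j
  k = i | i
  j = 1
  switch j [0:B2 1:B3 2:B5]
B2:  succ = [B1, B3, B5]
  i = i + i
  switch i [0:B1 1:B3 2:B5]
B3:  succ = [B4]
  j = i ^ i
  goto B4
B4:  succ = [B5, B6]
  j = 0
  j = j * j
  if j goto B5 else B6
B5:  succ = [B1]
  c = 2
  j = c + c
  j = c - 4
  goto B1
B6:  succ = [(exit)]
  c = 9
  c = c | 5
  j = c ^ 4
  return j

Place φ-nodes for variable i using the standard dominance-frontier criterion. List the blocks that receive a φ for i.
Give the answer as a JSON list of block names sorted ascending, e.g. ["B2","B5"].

idom tree: B1←B0 B2←B1 B3←B1 B4←B3 B5←B1 B6←B4
Join-block Dom:
  B1: preds {B0,B2,B5}: {B0} ∩ {B0,B1,B2} ∩ {B0,B1,B5} = {B0}; idom=B0
  B3: preds {B1,B2}: {B0,B1} ∩ {B0,B1,B2} = {B0,B1}; idom=B1
  B5: preds {B1,B2,B4}: {B0,B1} ∩ {B0,B1,B2} ∩ {B0,B1,B3,B4} = {B0,B1}; idom=B1

Frontier:
  B1←B0: walk · to B0
  B1←B2: walk B2→B1 to B0
  B1←B5: walk B5→B1 to B0
  B3←B1: walk · to B1
  B3←B2: walk B2 to B1
  B5←B1: walk · to B1
  B5←B2: walk B2 to B1
  B5←B4: walk B4→B3 to B1
  B0: DF=∅
  B1: DF={B1}
  B2: DF={B1,B3,B5}
  B3: DF={B5}
  B4: DF={B5}
  B5: DF={B1}
  B6: DF=∅

φ for i: defs {B0,B1,B2}
  DF⁺ = {B1,B3,B5}

Answer: ["B1", "B3", "B5"]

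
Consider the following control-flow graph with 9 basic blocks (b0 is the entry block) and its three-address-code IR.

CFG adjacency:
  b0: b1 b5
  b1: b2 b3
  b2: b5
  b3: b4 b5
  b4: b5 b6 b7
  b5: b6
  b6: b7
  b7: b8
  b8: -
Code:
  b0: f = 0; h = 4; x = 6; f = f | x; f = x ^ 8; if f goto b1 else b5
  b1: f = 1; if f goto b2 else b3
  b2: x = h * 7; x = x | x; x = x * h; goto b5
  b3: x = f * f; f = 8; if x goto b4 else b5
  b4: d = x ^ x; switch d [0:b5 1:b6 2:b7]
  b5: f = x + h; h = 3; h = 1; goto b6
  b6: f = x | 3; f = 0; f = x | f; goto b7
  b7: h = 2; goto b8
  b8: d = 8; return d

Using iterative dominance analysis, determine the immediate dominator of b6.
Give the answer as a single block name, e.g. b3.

idom tree: b1←b0 b2←b1 b3←b1 b4←b3 b5←b0 b6←b0 b7←b0 b8←b7
Join-block Dom:
  b5: preds {b0,b2,b3,b4}: {b0} ∩ {b0,b1,b2} ∩ {b0,b1,b3} ∩ {b0,b1,b3,b4} = {b0}; idom=b0
  b6: preds {b4,b5}: {b0,b1,b3,b4} ∩ {b0,b5} = {b0}; idom=b0
  b7: preds {b4,b6}: {b0,b1,b3,b4} ∩ {b0,b6} = {b0}; idom=b0

idom(b6) = b0

Answer: b0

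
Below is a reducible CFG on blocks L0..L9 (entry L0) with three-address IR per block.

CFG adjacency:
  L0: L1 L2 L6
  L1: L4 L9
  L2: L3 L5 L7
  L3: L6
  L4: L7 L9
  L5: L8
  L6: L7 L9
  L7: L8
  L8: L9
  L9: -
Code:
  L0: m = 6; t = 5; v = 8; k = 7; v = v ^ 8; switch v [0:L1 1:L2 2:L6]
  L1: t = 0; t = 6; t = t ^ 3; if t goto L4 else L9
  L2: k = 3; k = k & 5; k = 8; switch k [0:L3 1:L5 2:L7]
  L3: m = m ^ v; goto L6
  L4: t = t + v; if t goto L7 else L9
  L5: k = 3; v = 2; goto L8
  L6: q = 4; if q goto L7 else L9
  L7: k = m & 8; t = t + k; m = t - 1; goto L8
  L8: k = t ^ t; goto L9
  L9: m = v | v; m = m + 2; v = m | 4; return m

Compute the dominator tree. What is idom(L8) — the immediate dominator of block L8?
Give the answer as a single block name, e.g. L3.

idom tree: L1←L0 L2←L0 L3←L2 L4←L1 L5←L2 L6←L0 L7←L0 L8←L0 L9←L0
Join-block Dom:
  L6: preds {L0,L3}: {L0} ∩ {L0,L2,L3} = {L0}; idom=L0
  L7: preds {L2,L4,L6}: {L0,L2} ∩ {L0,L1,L4} ∩ {L0,L6} = {L0}; idom=L0
  L8: preds {L5,L7}: {L0,L2,L5} ∩ {L0,L7} = {L0}; idom=L0
  L9: preds {L1,L4,L6,L8}: {L0,L1} ∩ {L0,L1,L4} ∩ {L0,L6} ∩ {L0,L8} = {L0}; idom=L0

idom(L8) = L0

Answer: L0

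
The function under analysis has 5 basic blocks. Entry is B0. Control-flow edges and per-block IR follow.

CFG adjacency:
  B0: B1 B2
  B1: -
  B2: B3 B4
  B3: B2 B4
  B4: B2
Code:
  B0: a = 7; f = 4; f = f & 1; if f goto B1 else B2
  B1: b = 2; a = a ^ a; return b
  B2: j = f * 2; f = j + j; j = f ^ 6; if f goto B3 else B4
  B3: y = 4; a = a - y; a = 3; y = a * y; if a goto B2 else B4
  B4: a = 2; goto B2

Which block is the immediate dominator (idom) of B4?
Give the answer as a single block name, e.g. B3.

Answer: B2

Derivation:
idom tree: B1←B0 B2←B0 B3←B2 B4←B2
Dom∩ at merges:
  B2: preds {B0,B3,B4}: {B0} ∩ {B0,B2,B3} ∩ {B0,B2,B4} = {B0}; idom=B0
  B4: preds {B2,B3}: {B0,B2} ∩ {B0,B2,B3} = {B0,B2}; idom=B2

idom(B4) = B2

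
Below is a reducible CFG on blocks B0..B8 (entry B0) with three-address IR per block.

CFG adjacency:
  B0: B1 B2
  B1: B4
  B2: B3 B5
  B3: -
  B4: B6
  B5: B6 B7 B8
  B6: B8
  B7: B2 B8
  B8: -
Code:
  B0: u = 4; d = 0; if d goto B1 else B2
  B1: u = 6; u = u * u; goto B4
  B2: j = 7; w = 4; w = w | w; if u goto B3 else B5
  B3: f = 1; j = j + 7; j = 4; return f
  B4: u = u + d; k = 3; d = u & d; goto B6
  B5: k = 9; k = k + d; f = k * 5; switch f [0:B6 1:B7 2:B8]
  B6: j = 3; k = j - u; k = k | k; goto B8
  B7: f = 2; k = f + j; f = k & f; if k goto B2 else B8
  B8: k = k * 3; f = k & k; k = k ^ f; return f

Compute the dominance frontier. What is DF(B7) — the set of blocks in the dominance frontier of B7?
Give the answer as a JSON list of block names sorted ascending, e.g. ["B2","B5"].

idom tree: B1←B0 B2←B0 B3←B2 B4←B1 B5←B2 B6←B0 B7←B5 B8←B0
Dom∩ at merges:
  B2: preds {B0,B7}: {B0} ∩ {B0,B2,B5,B7} = {B0}; idom=B0
  B6: preds {B4,B5}: {B0,B1,B4} ∩ {B0,B2,B5} = {B0}; idom=B0
  B8: preds {B5,B6,B7}: {B0,B2,B5} ∩ {B0,B6} ∩ {B0,B2,B5,B7} = {B0}; idom=B0

Frontier:
  join B2 pred B0: · stop@B0
  join B2 pred B7: B7→B5→B2 stop@B0
  join B6 pred B4: B4→B1 stop@B0
  join B6 pred B5: B5→B2 stop@B0
  join B8 pred B5: B5→B2 stop@B0
  join B8 pred B6: B6 stop@B0
  join B8 pred B7: B7→B5→B2 stop@B0
  B0: DF=∅
  B1: DF={B6}
  B2: DF={B2,B6,B8}
  B3: DF=∅
  B4: DF={B6}
  B5: DF={B2,B6,B8}
  B6: DF={B8}
  B7: DF={B2,B8}
  B8: DF=∅

DF(B7) = ["B2", "B8"]

Answer: ["B2", "B8"]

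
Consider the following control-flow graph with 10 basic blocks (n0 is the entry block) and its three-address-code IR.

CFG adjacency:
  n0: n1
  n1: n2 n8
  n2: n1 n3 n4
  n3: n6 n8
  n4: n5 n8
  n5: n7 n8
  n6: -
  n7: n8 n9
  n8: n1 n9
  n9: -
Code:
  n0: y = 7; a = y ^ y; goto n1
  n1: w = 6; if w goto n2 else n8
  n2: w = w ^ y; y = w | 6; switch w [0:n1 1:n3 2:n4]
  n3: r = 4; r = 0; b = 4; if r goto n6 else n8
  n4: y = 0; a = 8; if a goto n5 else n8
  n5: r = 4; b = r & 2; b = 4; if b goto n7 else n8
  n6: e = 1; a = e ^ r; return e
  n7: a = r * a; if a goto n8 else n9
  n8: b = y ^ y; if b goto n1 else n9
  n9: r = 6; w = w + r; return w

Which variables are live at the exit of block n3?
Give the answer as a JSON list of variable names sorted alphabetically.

Per-block:
  n0 def {a,y} use ∅
  n1 def {w} use ∅
  n2 def {w,y} use {w,y}
  n3 def {b,r} use ∅
  n4 def {a,y} use ∅
  n5 def {b,r} use ∅
  n6 def {a,e} use {r}
  n7 def {a} use {a,r}
  n8 def {b} use {y}
  n9 def {r,w} use {w}

Live sets:
  n0 li=∅ lo={y}
  n1 li={y} lo={w,y}
  n2 li={w,y} lo={w,y}
  n3 li={w,y} lo={r,w,y}
  n4 li={w} lo={a,w,y}
  n5 li={a,w,y} lo={a,r,w,y}
  n6 li={r} lo=∅
  n7 li={a,r,w,y} lo={w,y}
  n8 li={w,y} lo={w,y}
  n9 li={w} lo=∅

live-out(n3) = ["r", "w", "y"]

Answer: ["r", "w", "y"]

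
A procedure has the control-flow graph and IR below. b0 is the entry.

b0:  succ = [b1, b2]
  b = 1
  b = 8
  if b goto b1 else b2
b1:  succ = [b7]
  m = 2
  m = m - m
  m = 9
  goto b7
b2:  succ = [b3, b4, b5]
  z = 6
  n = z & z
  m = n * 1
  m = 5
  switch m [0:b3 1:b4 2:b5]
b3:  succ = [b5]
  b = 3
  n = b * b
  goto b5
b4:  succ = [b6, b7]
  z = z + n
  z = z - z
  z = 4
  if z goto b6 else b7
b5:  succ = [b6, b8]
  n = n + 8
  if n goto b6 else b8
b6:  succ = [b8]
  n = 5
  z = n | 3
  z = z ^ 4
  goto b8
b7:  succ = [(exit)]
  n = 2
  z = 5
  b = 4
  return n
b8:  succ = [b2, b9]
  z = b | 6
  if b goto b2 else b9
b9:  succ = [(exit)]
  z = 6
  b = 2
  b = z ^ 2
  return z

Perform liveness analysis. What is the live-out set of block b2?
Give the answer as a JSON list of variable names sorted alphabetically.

Answer: ["b", "n", "z"]

Working:
Per-block:
  b0 def {b} use ∅
  b1 def {m} use ∅
  b2 def {m,n,z} use ∅
  b3 def {b,n} use ∅
  b4 def {z} use {n,z}
  b5 def {n} use {n}
  b6 def {n,z} use ∅
  b7 def {b,n,z} use ∅
  b8 def {z} use {b}
  b9 def {b,z} use ∅

Liveness:
  live b0: ∅→{b}
  live b1: ∅→∅
  live b2: {b}→{b,n,z}
  live b3: ∅→{b,n}
  live b4: {b,n,z}→{b}
  live b5: {b,n}→{b}
  live b6: {b}→{b}
  live b7: ∅→∅
  live b8: {b}→{b}
  live b9: ∅→∅

live-out(b2) = ["b", "n", "z"]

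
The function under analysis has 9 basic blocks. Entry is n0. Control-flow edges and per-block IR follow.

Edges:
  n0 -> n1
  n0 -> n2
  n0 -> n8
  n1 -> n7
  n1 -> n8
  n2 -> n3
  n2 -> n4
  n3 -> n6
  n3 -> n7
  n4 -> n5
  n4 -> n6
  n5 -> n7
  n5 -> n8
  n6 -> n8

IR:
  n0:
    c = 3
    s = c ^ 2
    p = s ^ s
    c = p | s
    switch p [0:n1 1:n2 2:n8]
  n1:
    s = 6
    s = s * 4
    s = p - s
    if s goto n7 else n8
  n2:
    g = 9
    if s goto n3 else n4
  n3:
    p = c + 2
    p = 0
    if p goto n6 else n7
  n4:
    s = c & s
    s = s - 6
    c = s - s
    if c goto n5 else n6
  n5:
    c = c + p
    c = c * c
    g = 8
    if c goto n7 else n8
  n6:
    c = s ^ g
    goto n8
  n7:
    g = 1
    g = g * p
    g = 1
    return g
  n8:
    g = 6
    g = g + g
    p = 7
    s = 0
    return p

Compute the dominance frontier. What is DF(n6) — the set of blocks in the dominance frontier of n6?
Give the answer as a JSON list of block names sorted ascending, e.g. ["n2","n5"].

idom tree: n1←n0 n2←n0 n3←n2 n4←n2 n5←n4 n6←n2 n7←n0 n8←n0
Dom at joins:
  n6: preds {n3,n4}: {n0,n2,n3} ∩ {n0,n2,n4} = {n0,n2}; idom=n2
  n7: preds {n1,n3,n5}: {n0,n1} ∩ {n0,n2,n3} ∩ {n0,n2,n4,n5} = {n0}; idom=n0
  n8: preds {n0,n1,n5,n6}: {n0} ∩ {n0,n1} ∩ {n0,n2,n4,n5} ∩ {n0,n2,n6} = {n0}; idom=n0

Frontier:
  join n6 pred n3: n3 stop@n2
  join n6 pred n4: n4 stop@n2
  join n7 pred n1: n1 stop@n0
  join n7 pred n3: n3→n2 stop@n0
  join n7 pred n5: n5→n4→n2 stop@n0
  join n8 pred n0: · stop@n0
  join n8 pred n1: n1 stop@n0
  join n8 pred n5: n5→n4→n2 stop@n0
  join n8 pred n6: n6→n2 stop@n0
  DF(n0)=∅
  DF(n1)={n7,n8}
  DF(n2)={n7,n8}
  DF(n3)={n6,n7}
  DF(n4)={n6,n7,n8}
  DF(n5)={n7,n8}
  DF(n6)={n8}
  DF(n7)=∅
  DF(n8)=∅

DF(n6) = ["n8"]

Answer: ["n8"]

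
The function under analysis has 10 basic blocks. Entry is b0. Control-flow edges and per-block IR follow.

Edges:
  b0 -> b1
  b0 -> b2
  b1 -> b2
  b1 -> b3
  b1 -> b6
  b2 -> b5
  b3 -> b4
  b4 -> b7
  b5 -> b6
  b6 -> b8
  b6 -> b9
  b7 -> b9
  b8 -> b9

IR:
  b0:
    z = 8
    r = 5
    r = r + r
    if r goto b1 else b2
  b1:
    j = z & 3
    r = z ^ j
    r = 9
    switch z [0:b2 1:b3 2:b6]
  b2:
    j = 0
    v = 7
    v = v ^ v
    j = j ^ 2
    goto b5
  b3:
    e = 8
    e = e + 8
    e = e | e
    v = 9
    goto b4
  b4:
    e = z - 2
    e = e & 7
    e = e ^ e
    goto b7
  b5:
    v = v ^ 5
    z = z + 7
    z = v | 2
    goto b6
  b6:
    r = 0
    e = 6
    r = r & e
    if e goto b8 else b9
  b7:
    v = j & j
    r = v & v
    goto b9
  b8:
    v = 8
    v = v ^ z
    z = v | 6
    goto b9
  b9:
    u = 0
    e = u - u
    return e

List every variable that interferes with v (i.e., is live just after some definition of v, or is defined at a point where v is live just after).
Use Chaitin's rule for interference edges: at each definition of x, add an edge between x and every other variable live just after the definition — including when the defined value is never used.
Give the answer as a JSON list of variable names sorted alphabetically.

def/use:
  b0: def={r,z} ue=∅
  b1: def={j,r} ue={z}
  b2: def={j,v} ue=∅
  b3: def={e,v} ue=∅
  b4: def={e} ue={z}
  b5: def={v,z} ue={v,z}
  b6: def={e,r} ue=∅
  b7: def={r,v} ue={j}
  b8: def={v,z} ue={z}
  b9: def={e,u} ue=∅

Backward fixpoint:
  b0: in=∅ out={z}
  b1: in={z} out={j,z}
  b2: in={z} out={v,z}
  b3: in={j,z} out={j,z}
  b4: in={j,z} out={j}
  b5: in={v,z} out={z}
  b6: in={z} out={z}
  b7: in={j} out=∅
  b8: in={z} out=∅
  b9: in=∅ out=∅

Interference:
  e: {j,r,z}
  j: {e,r,v,z}
  r: {e,j,z}
  u: ∅
  v: {j,z}
  z: {e,j,r,v}

N(v) = ["j", "z"]

Answer: ["j", "z"]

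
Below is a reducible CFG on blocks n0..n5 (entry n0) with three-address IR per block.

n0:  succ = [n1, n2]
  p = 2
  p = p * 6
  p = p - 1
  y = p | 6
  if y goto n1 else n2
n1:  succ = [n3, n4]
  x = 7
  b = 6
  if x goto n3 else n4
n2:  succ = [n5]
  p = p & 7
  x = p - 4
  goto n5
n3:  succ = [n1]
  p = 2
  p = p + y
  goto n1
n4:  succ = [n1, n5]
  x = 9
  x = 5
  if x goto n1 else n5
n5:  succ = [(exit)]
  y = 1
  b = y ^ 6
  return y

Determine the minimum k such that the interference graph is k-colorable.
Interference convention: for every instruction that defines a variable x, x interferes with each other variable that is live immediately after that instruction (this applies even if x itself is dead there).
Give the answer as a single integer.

Block summaries:
  n0 def {p,y} use ∅
  n1 def {b,x} use ∅
  n2 def {p,x} use {p}
  n3 def {p} use {y}
  n4 def {x} use ∅
  n5 def {b,y} use ∅

Liveness:
  n0 li=∅ lo={p,y}
  n1 li={y} lo={y}
  n2 li={p} lo=∅
  n3 li={y} lo={y}
  n4 li={y} lo={y}
  n5 li=∅ lo=∅

Interference:
  b↔{x,y}
  p↔{y}
  x↔{b,y}
  y↔{b,p,x}

Chromatic number:
  clique {b,x,y} ⇒ need ≥ 3
  assign b→r1 p→r1 x→r2 y→r0 — no edge inside a register ⇒ χ ≤ 3
  χ = 3

Answer: 3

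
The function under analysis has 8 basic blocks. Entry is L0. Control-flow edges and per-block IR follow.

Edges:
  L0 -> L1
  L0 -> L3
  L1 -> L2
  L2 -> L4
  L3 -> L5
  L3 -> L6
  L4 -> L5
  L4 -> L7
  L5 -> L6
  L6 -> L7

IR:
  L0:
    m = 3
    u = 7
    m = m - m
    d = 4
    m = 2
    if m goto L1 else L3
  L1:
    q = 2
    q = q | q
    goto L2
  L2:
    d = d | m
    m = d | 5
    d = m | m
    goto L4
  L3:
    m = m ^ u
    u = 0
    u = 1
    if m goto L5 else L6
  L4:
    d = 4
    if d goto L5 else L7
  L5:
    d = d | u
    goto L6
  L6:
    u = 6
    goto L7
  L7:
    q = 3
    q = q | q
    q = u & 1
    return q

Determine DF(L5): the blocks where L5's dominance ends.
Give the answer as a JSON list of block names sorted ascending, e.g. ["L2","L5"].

Answer: ["L6"]

Working:
idom tree: L1←L0 L2←L1 L3←L0 L4←L2 L5←L0 L6←L0 L7←L0
Join-block Dom:
  L5: preds {L3,L4}: {L0,L3} ∩ {L0,L1,L2,L4} = {L0}; idom=L0
  L6: preds {L3,L5}: {L0,L3} ∩ {L0,L5} = {L0}; idom=L0
  L7: preds {L4,L6}: {L0,L1,L2,L4} ∩ {L0,L6} = {L0}; idom=L0

Frontier:
  L5←L3: walk L3 to L0
  L5←L4: walk L4→L2→L1 to L0
  L6←L3: walk L3 to L0
  L6←L5: walk L5 to L0
  L7←L4: walk L4→L2→L1 to L0
  L7←L6: walk L6 to L0
  DF(L0)=∅
  DF(L1)={L5,L7}
  DF(L2)={L5,L7}
  DF(L3)={L5,L6}
  DF(L4)={L5,L7}
  DF(L5)={L6}
  DF(L6)={L7}
  DF(L7)=∅

DF(L5) = ["L6"]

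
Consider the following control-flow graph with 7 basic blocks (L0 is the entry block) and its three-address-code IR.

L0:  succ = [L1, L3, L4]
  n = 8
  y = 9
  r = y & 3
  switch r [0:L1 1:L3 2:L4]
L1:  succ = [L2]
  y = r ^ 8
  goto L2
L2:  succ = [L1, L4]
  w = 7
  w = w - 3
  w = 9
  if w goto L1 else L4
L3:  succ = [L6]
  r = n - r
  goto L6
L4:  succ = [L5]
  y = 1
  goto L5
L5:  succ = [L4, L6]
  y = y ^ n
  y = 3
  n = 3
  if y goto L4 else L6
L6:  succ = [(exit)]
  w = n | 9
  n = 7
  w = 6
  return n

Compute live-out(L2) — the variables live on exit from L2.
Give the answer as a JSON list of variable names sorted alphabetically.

Per-block:
  L0: def={n,r,y} ue=∅
  L1: def={y} ue={r}
  L2: def={w} ue=∅
  L3: def={r} ue={n,r}
  L4: def={y} ue=∅
  L5: def={n,y} ue={n,y}
  L6: def={n,w} ue={n}

Backward fixpoint:
  L0 li=∅ lo={n,r}
  L1 li={n,r} lo={n,r}
  L2 li={n,r} lo={n,r}
  L3 li={n,r} lo={n}
  L4 li={n} lo={n,y}
  L5 li={n,y} lo={n}
  L6 li={n} lo=∅

live-out(L2) = ["n", "r"]

Answer: ["n", "r"]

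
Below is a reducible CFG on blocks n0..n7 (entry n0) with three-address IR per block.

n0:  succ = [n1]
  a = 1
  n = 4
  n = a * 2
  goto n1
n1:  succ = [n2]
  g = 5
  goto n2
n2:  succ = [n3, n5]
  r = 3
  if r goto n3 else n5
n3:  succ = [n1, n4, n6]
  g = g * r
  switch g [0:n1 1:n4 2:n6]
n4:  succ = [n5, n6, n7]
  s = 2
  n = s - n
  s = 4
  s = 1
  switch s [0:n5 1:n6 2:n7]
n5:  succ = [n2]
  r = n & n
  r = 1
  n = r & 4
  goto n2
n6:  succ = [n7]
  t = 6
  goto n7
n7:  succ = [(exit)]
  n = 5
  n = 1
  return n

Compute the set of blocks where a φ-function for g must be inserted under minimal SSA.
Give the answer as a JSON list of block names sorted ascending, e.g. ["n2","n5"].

idom tree: n1←n0 n2←n1 n3←n2 n4←n3 n5←n2 n6←n3 n7←n3
Join-block Dom:
  n1: preds {n0,n3}: {n0} ∩ {n0,n1,n2,n3} = {n0}; idom=n0
  n2: preds {n1,n5}: {n0,n1} ∩ {n0,n1,n2,n5} = {n0,n1}; idom=n1
  n5: preds {n2,n4}: {n0,n1,n2} ∩ {n0,n1,n2,n3,n4} = {n0,n1,n2}; idom=n2
  n6: preds {n3,n4}: {n0,n1,n2,n3} ∩ {n0,n1,n2,n3,n4} = {n0,n1,n2,n3}; idom=n3
  n7: preds {n4,n6}: {n0,n1,n2,n3,n4} ∩ {n0,n1,n2,n3,n6} = {n0,n1,n2,n3}; idom=n3

DF walk-up:
  n1←n0: walk · to n0
  n1←n3: walk n3→n2→n1 to n0
  n2←n1: walk · to n1
  n2←n5: walk n5→n2 to n1
  n5←n2: walk · to n2
  n5←n4: walk n4→n3 to n2
  n6←n3: walk · to n3
  n6←n4: walk n4 to n3
  n7←n4: walk n4 to n3
  n7←n6: walk n6 to n3
  n0 → ∅
  n1 → {n1}
  n2 → {n1,n2}
  n3 → {n1,n5}
  n4 → {n5,n6,n7}
  n5 → {n2}
  n6 → {n7}
  n7 → ∅

φ for g: defs {n1,n3}
  DF⁺ = {n1,n2,n5}

Answer: ["n1", "n2", "n5"]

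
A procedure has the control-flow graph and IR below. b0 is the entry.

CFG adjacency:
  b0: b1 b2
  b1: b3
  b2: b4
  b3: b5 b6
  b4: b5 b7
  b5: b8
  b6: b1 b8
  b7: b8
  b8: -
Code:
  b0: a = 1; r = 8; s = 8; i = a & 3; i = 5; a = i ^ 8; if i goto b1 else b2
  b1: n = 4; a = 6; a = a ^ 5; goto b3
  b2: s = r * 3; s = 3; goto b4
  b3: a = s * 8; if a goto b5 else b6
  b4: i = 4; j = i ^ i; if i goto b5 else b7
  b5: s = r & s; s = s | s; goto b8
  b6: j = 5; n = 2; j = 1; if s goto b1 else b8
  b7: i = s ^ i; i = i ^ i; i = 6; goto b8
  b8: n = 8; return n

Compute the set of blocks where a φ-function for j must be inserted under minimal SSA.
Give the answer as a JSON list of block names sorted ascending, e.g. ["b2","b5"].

Answer: ["b1", "b5", "b8"]

Analysis:
idom tree: b1←b0 b2←b0 b3←b1 b4←b2 b5←b0 b6←b3 b7←b4 b8←b0
Dom at joins:
  b1: preds {b0,b6}: {b0} ∩ {b0,b1,b3,b6} = {b0}; idom=b0
  b5: preds {b3,b4}: {b0,b1,b3} ∩ {b0,b2,b4} = {b0}; idom=b0
  b8: preds {b5,b6,b7}: {b0,b5} ∩ {b0,b1,b3,b6} ∩ {b0,b2,b4,b7} = {b0}; idom=b0

Frontier:
  b1←b0: walk · to b0
  b1←b6: walk b6→b3→b1 to b0
  b5←b3: walk b3→b1 to b0
  b5←b4: walk b4→b2 to b0
  b8←b5: walk b5 to b0
  b8←b6: walk b6→b3→b1 to b0
  b8←b7: walk b7→b4→b2 to b0
  b0 → ∅
  b1 → {b1,b5,b8}
  b2 → {b5,b8}
  b3 → {b1,b5,b8}
  b4 → {b5,b8}
  b5 → {b8}
  b6 → {b1,b8}
  b7 → {b8}
  b8 → ∅

φ for j: defs {b4,b6}
  DF⁺ = {b1,b5,b8}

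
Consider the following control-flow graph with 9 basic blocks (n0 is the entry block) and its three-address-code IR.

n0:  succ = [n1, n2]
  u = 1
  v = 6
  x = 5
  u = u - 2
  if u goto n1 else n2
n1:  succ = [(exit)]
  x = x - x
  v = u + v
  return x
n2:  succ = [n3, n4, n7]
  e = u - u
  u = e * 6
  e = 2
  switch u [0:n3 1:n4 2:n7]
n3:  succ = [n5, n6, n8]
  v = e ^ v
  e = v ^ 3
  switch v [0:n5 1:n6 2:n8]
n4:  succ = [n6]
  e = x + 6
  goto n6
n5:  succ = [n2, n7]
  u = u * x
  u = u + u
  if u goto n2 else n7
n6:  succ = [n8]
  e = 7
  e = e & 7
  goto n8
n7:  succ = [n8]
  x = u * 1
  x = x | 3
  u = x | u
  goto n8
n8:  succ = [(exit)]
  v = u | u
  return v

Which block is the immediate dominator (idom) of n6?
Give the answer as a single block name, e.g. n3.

idom tree: n1←n0 n2←n0 n3←n2 n4←n2 n5←n3 n6←n2 n7←n2 n8←n2
Join-block Dom:
  n2: preds {n0,n5}: {n0} ∩ {n0,n2,n3,n5} = {n0}; idom=n0
  n6: preds {n3,n4}: {n0,n2,n3} ∩ {n0,n2,n4} = {n0,n2}; idom=n2
  n7: preds {n2,n5}: {n0,n2} ∩ {n0,n2,n3,n5} = {n0,n2}; idom=n2
  n8: preds {n3,n6,n7}: {n0,n2,n3} ∩ {n0,n2,n6} ∩ {n0,n2,n7} = {n0,n2}; idom=n2

idom(n6) = n2

Answer: n2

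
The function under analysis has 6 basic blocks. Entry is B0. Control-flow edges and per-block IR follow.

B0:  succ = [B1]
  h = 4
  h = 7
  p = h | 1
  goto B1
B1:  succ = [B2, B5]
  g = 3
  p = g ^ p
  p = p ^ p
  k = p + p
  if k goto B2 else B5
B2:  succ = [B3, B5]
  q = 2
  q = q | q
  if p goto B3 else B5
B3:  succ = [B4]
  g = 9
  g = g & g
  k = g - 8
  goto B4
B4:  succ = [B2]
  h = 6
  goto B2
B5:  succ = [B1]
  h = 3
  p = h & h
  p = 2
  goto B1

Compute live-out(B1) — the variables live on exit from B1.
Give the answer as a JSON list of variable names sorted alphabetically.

Block summaries:
  B0: def={h,p} ue=∅
  B1: def={g,k,p} ue={p}
  B2: def={q} ue={p}
  B3: def={g,k} ue=∅
  B4: def={h} ue=∅
  B5: def={h,p} ue=∅

Live sets:
  B0: in=∅ out={p}
  B1: in={p} out={p}
  B2: in={p} out={p}
  B3: in={p} out={p}
  B4: in={p} out={p}
  B5: in=∅ out={p}

live-out(B1) = ["p"]

Answer: ["p"]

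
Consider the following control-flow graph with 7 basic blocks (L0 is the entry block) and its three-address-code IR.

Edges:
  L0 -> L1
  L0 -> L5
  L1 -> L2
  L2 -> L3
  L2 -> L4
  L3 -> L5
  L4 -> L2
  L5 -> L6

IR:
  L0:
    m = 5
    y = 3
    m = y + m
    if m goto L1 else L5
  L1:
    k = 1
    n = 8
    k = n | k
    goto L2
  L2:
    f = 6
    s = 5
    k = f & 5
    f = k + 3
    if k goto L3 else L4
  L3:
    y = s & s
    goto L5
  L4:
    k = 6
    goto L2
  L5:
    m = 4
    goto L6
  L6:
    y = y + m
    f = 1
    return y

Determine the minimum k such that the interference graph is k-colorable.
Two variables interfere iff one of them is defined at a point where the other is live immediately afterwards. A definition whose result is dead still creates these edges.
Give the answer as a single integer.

Answer: 3

Working:
def/use:
  L0 def {m,y} use ∅
  L1 def {k,n} use ∅
  L2 def {f,k,s} use ∅
  L3 def {y} use {s}
  L4 def {k} use ∅
  L5 def {m} use ∅
  L6 def {f,y} use {m,y}

Live sets:
  L0: in=∅ out={y}
  L1: in=∅ out=∅
  L2: in=∅ out={s}
  L3: in={s} out={y}
  L4: in=∅ out=∅
  L5: in={y} out={m,y}
  L6: in={m,y} out=∅

Interfere edges:
  f: {k,s,y}
  k: {f,n,s}
  m: {y}
  n: {k}
  s: {f,k}
  y: {f,m}

Chromatic number:
  {f,k,s} pairwise interfere (3-clique) ⇒ χ ≥ 3
  3-colouring: R0={f,m,n}  R1={k,y}  R2={s}
  χ = 3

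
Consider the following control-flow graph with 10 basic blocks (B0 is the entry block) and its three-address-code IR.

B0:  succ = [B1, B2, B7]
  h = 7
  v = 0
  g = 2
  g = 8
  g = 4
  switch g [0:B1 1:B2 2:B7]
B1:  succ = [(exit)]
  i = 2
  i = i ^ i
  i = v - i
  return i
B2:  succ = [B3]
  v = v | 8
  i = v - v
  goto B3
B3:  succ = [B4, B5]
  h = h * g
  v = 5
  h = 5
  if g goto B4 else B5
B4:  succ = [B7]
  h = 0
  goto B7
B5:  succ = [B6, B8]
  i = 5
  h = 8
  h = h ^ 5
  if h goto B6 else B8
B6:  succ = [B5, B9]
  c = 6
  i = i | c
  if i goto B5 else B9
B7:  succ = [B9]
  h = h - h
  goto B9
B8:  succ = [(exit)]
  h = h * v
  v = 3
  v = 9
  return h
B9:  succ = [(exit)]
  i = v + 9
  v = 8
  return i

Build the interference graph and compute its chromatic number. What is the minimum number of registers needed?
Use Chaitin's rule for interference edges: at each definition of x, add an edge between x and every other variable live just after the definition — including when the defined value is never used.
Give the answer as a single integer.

Answer: 4

Derivation:
Block summaries:
  B0 def {g,h,v} use ∅
  B1 def {i} use {v}
  B2 def {i,v} use {v}
  B3 def {h,v} use {g,h}
  B4 def {h} use ∅
  B5 def {h,i} use ∅
  B6 def {c,i} use {i}
  B7 def {h} use {h}
  B8 def {h,v} use {h,v}
  B9 def {i,v} use {v}

Backward fixpoint:
  B0: in=∅ out={g,h,v}
  B1: in={v} out=∅
  B2: in={g,h,v} out={g,h}
  B3: in={g,h} out={v}
  B4: in={v} out={h,v}
  B5: in={v} out={h,i,v}
  B6: in={i,v} out={v}
  B7: in={h,v} out={v}
  B8: in={h,v} out=∅
  B9: in={v} out=∅

Interference:
  c↔{i,v}
  g↔{h,i,v}
  h↔{g,i,v}
  i↔{c,g,h,v}
  v↔{c,g,h,i}

Colouring:
  lower bound: {g,h,i,v} mutually conflict ⇒ χ ≥ 4
  4-colouring: c0={i}  c1={v}  c2={c,g}  c3={h}
  χ = 4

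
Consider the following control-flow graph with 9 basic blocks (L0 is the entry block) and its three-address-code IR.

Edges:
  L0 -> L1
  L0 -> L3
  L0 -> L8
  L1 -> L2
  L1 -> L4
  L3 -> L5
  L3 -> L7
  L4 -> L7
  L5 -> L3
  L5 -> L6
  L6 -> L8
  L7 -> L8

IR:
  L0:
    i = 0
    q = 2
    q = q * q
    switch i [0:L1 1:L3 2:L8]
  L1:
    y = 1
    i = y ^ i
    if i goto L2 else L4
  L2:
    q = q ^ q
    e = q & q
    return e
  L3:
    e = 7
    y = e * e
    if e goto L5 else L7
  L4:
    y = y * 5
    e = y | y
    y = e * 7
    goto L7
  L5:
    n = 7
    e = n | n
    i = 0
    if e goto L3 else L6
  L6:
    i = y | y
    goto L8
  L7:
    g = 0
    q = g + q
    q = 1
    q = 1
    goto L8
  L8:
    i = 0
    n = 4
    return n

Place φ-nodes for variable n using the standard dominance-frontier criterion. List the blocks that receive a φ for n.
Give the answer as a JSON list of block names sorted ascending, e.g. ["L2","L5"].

idom tree: L1←L0 L2←L1 L3←L0 L4←L1 L5←L3 L6←L5 L7←L0 L8←L0
Join-block Dom:
  L3: preds {L0,L5}: {L0} ∩ {L0,L3,L5} = {L0}; idom=L0
  L7: preds {L3,L4}: {L0,L3} ∩ {L0,L1,L4} = {L0}; idom=L0
  L8: preds {L0,L6,L7}: {L0} ∩ {L0,L3,L5,L6} ∩ {L0,L7} = {L0}; idom=L0

Frontier:
  join L3 pred L0: · stop@L0
  join L3 pred L5: L5→L3 stop@L0
  join L7 pred L3: L3 stop@L0
  join L7 pred L4: L4→L1 stop@L0
  join L8 pred L0: · stop@L0
  join L8 pred L6: L6→L5→L3 stop@L0
  join L8 pred L7: L7 stop@L0
  L0 → ∅
  L1 → {L7}
  L2 → ∅
  L3 → {L3,L7,L8}
  L4 → {L7}
  L5 → {L3,L8}
  L6 → {L8}
  L7 → {L8}
  L8 → ∅

φ for n: defs {L5,L8}
  DF⁺ = {L3,L7,L8}

Answer: ["L3", "L7", "L8"]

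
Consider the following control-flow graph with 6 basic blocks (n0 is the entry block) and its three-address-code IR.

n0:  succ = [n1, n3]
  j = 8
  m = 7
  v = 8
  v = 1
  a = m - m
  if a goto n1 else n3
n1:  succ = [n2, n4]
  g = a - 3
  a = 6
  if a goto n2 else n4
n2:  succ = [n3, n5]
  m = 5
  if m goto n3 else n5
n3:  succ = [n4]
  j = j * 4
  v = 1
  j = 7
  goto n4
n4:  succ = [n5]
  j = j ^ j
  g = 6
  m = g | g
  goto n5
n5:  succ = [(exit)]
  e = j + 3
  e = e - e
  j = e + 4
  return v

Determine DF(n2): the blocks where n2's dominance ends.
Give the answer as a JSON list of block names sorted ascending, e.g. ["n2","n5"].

Answer: ["n3", "n5"]

Derivation:
idom tree: n1←n0 n2←n1 n3←n0 n4←n0 n5←n0
Dom∩ at merges:
  n3: preds {n0,n2}: {n0} ∩ {n0,n1,n2} = {n0}; idom=n0
  n4: preds {n1,n3}: {n0,n1} ∩ {n0,n3} = {n0}; idom=n0
  n5: preds {n2,n4}: {n0,n1,n2} ∩ {n0,n4} = {n0}; idom=n0

Frontier:
  n3←n0: walk · to n0
  n3←n2: walk n2→n1 to n0
  n4←n1: walk n1 to n0
  n4←n3: walk n3 to n0
  n5←n2: walk n2→n1 to n0
  n5←n4: walk n4 to n0
  DF(n0)=∅
  DF(n1)={n3,n4,n5}
  DF(n2)={n3,n5}
  DF(n3)={n4}
  DF(n4)={n5}
  DF(n5)=∅

DF(n2) = ["n3", "n5"]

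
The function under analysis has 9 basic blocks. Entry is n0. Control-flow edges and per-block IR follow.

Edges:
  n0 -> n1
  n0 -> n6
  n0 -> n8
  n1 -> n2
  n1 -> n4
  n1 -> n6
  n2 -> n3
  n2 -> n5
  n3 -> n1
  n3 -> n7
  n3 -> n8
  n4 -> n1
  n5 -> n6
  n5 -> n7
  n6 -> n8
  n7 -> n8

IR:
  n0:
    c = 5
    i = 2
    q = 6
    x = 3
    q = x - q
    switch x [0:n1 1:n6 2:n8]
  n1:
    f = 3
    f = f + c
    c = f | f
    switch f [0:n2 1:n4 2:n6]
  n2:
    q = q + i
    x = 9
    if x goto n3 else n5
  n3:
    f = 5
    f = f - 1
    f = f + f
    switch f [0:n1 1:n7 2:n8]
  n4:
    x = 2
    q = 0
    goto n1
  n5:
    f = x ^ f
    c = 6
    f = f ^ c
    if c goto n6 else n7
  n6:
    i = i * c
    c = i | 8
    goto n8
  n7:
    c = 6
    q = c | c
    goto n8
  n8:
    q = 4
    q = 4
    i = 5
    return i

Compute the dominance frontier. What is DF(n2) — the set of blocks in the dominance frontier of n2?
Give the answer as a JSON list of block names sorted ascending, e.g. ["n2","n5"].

Answer: ["n1", "n6", "n8"]

Working:
idom tree: n1←n0 n2←n1 n3←n2 n4←n1 n5←n2 n6←n0 n7←n2 n8←n0
Dom at joins:
  n1: preds {n0,n3,n4}: {n0} ∩ {n0,n1,n2,n3} ∩ {n0,n1,n4} = {n0}; idom=n0
  n6: preds {n0,n1,n5}: {n0} ∩ {n0,n1} ∩ {n0,n1,n2,n5} = {n0}; idom=n0
  n7: preds {n3,n5}: {n0,n1,n2,n3} ∩ {n0,n1,n2,n5} = {n0,n1,n2}; idom=n2
  n8: preds {n0,n3,n6,n7}: {n0} ∩ {n0,n1,n2,n3} ∩ {n0,n6} ∩ {n0,n1,n2,n7} = {n0}; idom=n0

Frontier:
  join n1 pred n0: · stop@n0
  join n1 pred n3: n3→n2→n1 stop@n0
  join n1 pred n4: n4→n1 stop@n0
  join n6 pred n0: · stop@n0
  join n6 pred n1: n1 stop@n0
  join n6 pred n5: n5→n2→n1 stop@n0
  join n7 pred n3: n3 stop@n2
  join n7 pred n5: n5 stop@n2
  join n8 pred n0: · stop@n0
  join n8 pred n3: n3→n2→n1 stop@n0
  join n8 pred n6: n6 stop@n0
  join n8 pred n7: n7→n2→n1 stop@n0
  n0 → ∅
  n1 → {n1,n6,n8}
  n2 → {n1,n6,n8}
  n3 → {n1,n7,n8}
  n4 → {n1}
  n5 → {n6,n7}
  n6 → {n8}
  n7 → {n8}
  n8 → ∅

DF(n2) = ["n1", "n6", "n8"]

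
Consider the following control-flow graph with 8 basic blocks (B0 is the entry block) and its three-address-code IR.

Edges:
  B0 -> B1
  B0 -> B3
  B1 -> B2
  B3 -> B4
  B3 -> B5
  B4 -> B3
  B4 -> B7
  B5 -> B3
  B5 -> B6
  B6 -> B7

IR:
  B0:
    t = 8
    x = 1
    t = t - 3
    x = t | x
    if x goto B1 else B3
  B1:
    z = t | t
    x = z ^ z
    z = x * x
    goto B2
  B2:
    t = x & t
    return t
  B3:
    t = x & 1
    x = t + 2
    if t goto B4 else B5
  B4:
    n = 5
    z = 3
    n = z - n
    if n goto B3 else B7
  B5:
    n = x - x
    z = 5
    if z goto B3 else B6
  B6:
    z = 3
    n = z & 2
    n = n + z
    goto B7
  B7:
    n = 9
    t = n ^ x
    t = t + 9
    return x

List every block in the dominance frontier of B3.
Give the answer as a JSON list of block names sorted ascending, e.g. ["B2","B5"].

idom tree: B1←B0 B2←B1 B3←B0 B4←B3 B5←B3 B6←B5 B7←B3
Dom∩ at merges:
  B3: preds {B0,B4,B5}: {B0} ∩ {B0,B3,B4} ∩ {B0,B3,B5} = {B0}; idom=B0
  B7: preds {B4,B6}: {B0,B3,B4} ∩ {B0,B3,B5,B6} = {B0,B3}; idom=B3

DF derivation:
  B3←B0: walk · to B0
  B3←B4: walk B4→B3 to B0
  B3←B5: walk B5→B3 to B0
  B7←B4: walk B4 to B3
  B7←B6: walk B6→B5 to B3
  B0 → ∅
  B1 → ∅
  B2 → ∅
  B3 → {B3}
  B4 → {B3,B7}
  B5 → {B3,B7}
  B6 → {B7}
  B7 → ∅

DF(B3) = ["B3"]

Answer: ["B3"]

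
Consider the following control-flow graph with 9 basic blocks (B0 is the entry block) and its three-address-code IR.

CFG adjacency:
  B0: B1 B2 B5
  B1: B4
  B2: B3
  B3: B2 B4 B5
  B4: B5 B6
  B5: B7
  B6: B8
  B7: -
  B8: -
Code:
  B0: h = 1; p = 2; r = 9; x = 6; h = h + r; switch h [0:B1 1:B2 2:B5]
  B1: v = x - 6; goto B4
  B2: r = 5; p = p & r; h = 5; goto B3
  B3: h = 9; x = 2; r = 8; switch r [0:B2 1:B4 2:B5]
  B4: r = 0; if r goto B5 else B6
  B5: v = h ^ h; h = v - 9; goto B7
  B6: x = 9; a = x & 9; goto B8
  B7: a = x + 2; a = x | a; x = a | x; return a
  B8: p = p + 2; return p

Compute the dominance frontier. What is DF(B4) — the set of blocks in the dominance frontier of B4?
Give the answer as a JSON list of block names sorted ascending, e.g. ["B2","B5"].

Answer: ["B5"]

Working:
idom tree: B1←B0 B2←B0 B3←B2 B4←B0 B5←B0 B6←B4 B7←B5 B8←B6
Dom at joins:
  B2: preds {B0,B3}: {B0} ∩ {B0,B2,B3} = {B0}; idom=B0
  B4: preds {B1,B3}: {B0,B1} ∩ {B0,B2,B3} = {B0}; idom=B0
  B5: preds {B0,B3,B4}: {B0} ∩ {B0,B2,B3} ∩ {B0,B4} = {B0}; idom=B0

DF derivation:
  join B2 pred B0: · stop@B0
  join B2 pred B3: B3→B2 stop@B0
  join B4 pred B1: B1 stop@B0
  join B4 pred B3: B3→B2 stop@B0
  join B5 pred B0: · stop@B0
  join B5 pred B3: B3→B2 stop@B0
  join B5 pred B4: B4 stop@B0
  B0: DF=∅
  B1: DF={B4}
  B2: DF={B2,B4,B5}
  B3: DF={B2,B4,B5}
  B4: DF={B5}
  B5: DF=∅
  B6: DF=∅
  B7: DF=∅
  B8: DF=∅

DF(B4) = ["B5"]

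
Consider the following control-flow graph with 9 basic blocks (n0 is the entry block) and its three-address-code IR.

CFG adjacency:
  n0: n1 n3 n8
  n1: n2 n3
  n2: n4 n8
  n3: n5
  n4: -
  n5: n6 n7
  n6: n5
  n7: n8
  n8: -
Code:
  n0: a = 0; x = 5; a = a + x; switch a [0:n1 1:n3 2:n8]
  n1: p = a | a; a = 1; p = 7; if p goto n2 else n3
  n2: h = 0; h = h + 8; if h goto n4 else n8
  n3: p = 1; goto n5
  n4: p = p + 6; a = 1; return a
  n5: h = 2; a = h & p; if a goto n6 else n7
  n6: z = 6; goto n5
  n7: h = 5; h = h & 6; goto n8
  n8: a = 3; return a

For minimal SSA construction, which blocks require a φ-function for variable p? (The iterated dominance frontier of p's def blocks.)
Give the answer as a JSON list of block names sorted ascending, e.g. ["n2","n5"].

idom tree: n1←n0 n2←n1 n3←n0 n4←n2 n5←n3 n6←n5 n7←n5 n8←n0
Dom∩ at merges:
  n3: preds {n0,n1}: {n0} ∩ {n0,n1} = {n0}; idom=n0
  n5: preds {n3,n6}: {n0,n3} ∩ {n0,n3,n5,n6} = {n0,n3}; idom=n3
  n8: preds {n0,n2,n7}: {n0} ∩ {n0,n1,n2} ∩ {n0,n3,n5,n7} = {n0}; idom=n0

DF derivation:
  join n3 pred n0: · stop@n0
  join n3 pred n1: n1 stop@n0
  join n5 pred n3: · stop@n3
  join n5 pred n6: n6→n5 stop@n3
  join n8 pred n0: · stop@n0
  join n8 pred n2: n2→n1 stop@n0
  join n8 pred n7: n7→n5→n3 stop@n0
  n0 → ∅
  n1 → {n3,n8}
  n2 → {n8}
  n3 → {n8}
  n4 → ∅
  n5 → {n5,n8}
  n6 → {n5}
  n7 → {n8}
  n8 → ∅

φ for p: defs {n1,n3,n4}
  DF⁺ = {n3,n8}

Answer: ["n3", "n8"]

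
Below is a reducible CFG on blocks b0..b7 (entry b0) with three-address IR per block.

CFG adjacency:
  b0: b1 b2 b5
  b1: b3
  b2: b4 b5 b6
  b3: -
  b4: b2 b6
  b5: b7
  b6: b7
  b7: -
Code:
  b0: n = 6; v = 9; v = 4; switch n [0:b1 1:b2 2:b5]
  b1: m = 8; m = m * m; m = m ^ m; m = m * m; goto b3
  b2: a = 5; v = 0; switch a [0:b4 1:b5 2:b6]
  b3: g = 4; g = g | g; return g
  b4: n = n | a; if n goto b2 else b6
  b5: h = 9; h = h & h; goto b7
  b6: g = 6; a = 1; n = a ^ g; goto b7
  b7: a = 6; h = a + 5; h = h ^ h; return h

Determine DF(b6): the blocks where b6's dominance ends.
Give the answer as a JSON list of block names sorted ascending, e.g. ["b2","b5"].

idom tree: b1←b0 b2←b0 b3←b1 b4←b2 b5←b0 b6←b2 b7←b0
Dom at joins:
  b2: preds {b0,b4}: {b0} ∩ {b0,b2,b4} = {b0}; idom=b0
  b5: preds {b0,b2}: {b0} ∩ {b0,b2} = {b0}; idom=b0
  b6: preds {b2,b4}: {b0,b2} ∩ {b0,b2,b4} = {b0,b2}; idom=b2
  b7: preds {b5,b6}: {b0,b5} ∩ {b0,b2,b6} = {b0}; idom=b0

Frontier:
  b2←b0: walk · to b0
  b2←b4: walk b4→b2 to b0
  b5←b0: walk · to b0
  b5←b2: walk b2 to b0
  b6←b2: walk · to b2
  b6←b4: walk b4 to b2
  b7←b5: walk b5 to b0
  b7←b6: walk b6→b2 to b0
  b0: DF=∅
  b1: DF=∅
  b2: DF={b2,b5,b7}
  b3: DF=∅
  b4: DF={b2,b6}
  b5: DF={b7}
  b6: DF={b7}
  b7: DF=∅

DF(b6) = ["b7"]

Answer: ["b7"]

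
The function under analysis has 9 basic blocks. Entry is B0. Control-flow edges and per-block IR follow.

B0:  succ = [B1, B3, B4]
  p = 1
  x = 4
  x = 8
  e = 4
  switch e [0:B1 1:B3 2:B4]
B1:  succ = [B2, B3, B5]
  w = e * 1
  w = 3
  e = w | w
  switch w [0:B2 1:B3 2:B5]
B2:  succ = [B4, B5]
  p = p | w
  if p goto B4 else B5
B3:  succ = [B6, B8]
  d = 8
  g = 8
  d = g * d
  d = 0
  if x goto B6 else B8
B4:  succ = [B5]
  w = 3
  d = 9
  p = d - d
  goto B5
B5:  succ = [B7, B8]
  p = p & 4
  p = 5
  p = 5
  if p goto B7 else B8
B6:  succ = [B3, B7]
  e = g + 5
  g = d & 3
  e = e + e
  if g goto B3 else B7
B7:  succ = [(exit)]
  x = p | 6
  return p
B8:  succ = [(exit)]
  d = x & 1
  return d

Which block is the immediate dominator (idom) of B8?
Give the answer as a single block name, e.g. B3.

idom tree: B1←B0 B2←B1 B3←B0 B4←B0 B5←B0 B6←B3 B7←B0 B8←B0
Dom at joins:
  B3: preds {B0,B1,B6}: {B0} ∩ {B0,B1} ∩ {B0,B3,B6} = {B0}; idom=B0
  B4: preds {B0,B2}: {B0} ∩ {B0,B1,B2} = {B0}; idom=B0
  B5: preds {B1,B2,B4}: {B0,B1} ∩ {B0,B1,B2} ∩ {B0,B4} = {B0}; idom=B0
  B7: preds {B5,B6}: {B0,B5} ∩ {B0,B3,B6} = {B0}; idom=B0
  B8: preds {B3,B5}: {B0,B3} ∩ {B0,B5} = {B0}; idom=B0

idom(B8) = B0

Answer: B0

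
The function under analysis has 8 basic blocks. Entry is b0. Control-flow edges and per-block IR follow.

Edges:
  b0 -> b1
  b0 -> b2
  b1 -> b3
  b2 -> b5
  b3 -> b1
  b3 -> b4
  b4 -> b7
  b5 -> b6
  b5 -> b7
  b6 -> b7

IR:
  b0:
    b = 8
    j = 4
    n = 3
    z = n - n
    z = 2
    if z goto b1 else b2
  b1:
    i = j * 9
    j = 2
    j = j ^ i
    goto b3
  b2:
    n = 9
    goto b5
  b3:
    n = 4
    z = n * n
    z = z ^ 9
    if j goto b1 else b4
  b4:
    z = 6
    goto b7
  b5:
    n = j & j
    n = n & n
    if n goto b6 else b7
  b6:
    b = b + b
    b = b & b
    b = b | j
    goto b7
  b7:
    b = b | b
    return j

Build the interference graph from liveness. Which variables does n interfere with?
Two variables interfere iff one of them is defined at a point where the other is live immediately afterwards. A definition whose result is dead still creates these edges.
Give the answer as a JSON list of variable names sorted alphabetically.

Answer: ["b", "j"]

Working:
Block summaries:
  b0 def {b,j,n,z} use ∅
  b1 def {i,j} use {j}
  b2 def {n} use ∅
  b3 def {n,z} use {j}
  b4 def {z} use ∅
  b5 def {n} use {j}
  b6 def {b} use {b,j}
  b7 def {b} use {b,j}

Live sets:
  b0 li=∅ lo={b,j}
  b1 li={b,j} lo={b,j}
  b2 li={b,j} lo={b,j}
  b3 li={b,j} lo={b,j}
  b4 li={b,j} lo={b,j}
  b5 li={b,j} lo={b,j}
  b6 li={b,j} lo={b,j}
  b7 li={b,j} lo=∅

Interference:
  b: {i,j,n,z}
  i: {b,j}
  j: {b,i,n,z}
  n: {b,j}
  z: {b,j}

N(n) = ["b", "j"]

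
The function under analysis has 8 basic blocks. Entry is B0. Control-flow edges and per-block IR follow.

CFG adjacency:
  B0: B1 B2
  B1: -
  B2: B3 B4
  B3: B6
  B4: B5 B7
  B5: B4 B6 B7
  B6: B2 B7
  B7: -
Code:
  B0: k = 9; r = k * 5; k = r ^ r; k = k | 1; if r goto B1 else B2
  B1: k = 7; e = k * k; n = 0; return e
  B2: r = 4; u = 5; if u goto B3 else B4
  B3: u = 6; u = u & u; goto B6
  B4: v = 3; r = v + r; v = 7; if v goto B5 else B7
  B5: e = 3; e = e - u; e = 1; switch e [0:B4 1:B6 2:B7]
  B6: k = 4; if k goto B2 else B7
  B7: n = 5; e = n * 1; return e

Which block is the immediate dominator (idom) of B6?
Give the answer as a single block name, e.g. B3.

idom tree: B1←B0 B2←B0 B3←B2 B4←B2 B5←B4 B6←B2 B7←B2
Dom at joins:
  B2: preds {B0,B6}: {B0} ∩ {B0,B2,B6} = {B0}; idom=B0
  B4: preds {B2,B5}: {B0,B2} ∩ {B0,B2,B4,B5} = {B0,B2}; idom=B2
  B6: preds {B3,B5}: {B0,B2,B3} ∩ {B0,B2,B4,B5} = {B0,B2}; idom=B2
  B7: preds {B4,B5,B6}: {B0,B2,B4} ∩ {B0,B2,B4,B5} ∩ {B0,B2,B6} = {B0,B2}; idom=B2

idom(B6) = B2

Answer: B2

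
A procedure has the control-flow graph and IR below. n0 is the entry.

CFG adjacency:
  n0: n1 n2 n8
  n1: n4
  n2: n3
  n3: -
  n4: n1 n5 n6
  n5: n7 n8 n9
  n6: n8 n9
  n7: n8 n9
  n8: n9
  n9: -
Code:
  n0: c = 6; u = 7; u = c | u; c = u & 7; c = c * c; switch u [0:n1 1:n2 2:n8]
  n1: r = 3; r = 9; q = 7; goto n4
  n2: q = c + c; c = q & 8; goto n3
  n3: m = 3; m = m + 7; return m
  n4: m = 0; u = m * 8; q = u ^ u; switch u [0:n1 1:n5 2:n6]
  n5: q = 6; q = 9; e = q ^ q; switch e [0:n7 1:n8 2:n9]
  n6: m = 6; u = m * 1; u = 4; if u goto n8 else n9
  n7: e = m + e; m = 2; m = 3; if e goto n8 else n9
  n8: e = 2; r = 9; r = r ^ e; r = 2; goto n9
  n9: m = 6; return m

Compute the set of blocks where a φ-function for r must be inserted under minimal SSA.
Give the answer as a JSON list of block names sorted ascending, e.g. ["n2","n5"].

idom tree: n1←n0 n2←n0 n3←n2 n4←n1 n5←n4 n6←n4 n7←n5 n8←n0 n9←n0
Join-block Dom:
  n1: preds {n0,n4}: {n0} ∩ {n0,n1,n4} = {n0}; idom=n0
  n8: preds {n0,n5,n6,n7}: {n0} ∩ {n0,n1,n4,n5} ∩ {n0,n1,n4,n6} ∩ {n0,n1,n4,n5,n7} = {n0}; idom=n0
  n9: preds {n5,n6,n7,n8}: {n0,n1,n4,n5} ∩ {n0,n1,n4,n6} ∩ {n0,n1,n4,n5,n7} ∩ {n0,n8} = {n0}; idom=n0

DF walk-up:
  n1←n0: walk · to n0
  n1←n4: walk n4→n1 to n0
  n8←n0: walk · to n0
  n8←n5: walk n5→n4→n1 to n0
  n8←n6: walk n6→n4→n1 to n0
  n8←n7: walk n7→n5→n4→n1 to n0
  n9←n5: walk n5→n4→n1 to n0
  n9←n6: walk n6→n4→n1 to n0
  n9←n7: walk n7→n5→n4→n1 to n0
  n9←n8: walk n8 to n0
  n0: DF=∅
  n1: DF={n1,n8,n9}
  n2: DF=∅
  n3: DF=∅
  n4: DF={n1,n8,n9}
  n5: DF={n8,n9}
  n6: DF={n8,n9}
  n7: DF={n8,n9}
  n8: DF={n9}
  n9: DF=∅

φ for r: defs {n1,n8}
  DF⁺ = {n1,n8,n9}

Answer: ["n1", "n8", "n9"]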